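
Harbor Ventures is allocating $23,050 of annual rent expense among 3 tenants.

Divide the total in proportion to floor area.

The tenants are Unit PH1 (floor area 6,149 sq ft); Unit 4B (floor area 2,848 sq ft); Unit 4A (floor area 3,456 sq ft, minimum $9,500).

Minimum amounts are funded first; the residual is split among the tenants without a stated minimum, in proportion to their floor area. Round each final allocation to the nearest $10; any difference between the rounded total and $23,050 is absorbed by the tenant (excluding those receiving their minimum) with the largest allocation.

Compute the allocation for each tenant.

Unit PH1: $9,260 | Unit 4B: $4,290 | Unit 4A: $9,500

Minimums first: Unit 4A $9,500. Residual $13,550.
Residual split over remaining floor area 8,997: Unit PH1 9,260.75 → $9,260; Unit 4B 4,289.25 → $4,290.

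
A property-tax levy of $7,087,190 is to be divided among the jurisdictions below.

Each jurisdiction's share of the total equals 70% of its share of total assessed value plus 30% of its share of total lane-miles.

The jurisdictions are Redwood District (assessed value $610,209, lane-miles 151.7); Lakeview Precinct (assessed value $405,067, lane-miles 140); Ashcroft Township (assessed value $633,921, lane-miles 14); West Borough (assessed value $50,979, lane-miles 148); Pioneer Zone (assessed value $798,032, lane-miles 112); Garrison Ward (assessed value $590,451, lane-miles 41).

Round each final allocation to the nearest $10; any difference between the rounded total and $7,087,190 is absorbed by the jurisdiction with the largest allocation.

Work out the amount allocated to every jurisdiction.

Assessed value total 3,088,659; lane-miles total 606.7.
Combined weights (70% assessed value + 30% lane-miles): Redwood District 0.2133; Lakeview Precinct 0.1610; Ashcroft Township 0.1506; West Borough 0.0847; Pioneer Zone 0.2362; Garrison Ward 0.1541.
Raw shares: Redwood District 1,511,750.27; Lakeview Precinct 1,141,247.07; Ashcroft Township 1,067,272.31; West Borough 600,543.30; Pioneer Zone 1,674,306.20; Garrison Ward 1,092,070.86.
Rounded to nearest $10: Redwood District $1,511,750; Lakeview Precinct $1,141,250; Ashcroft Township $1,067,270; West Borough $600,540; Pioneer Zone $1,674,310; Garrison Ward $1,092,070. Sum = $7,087,190.
Sum already equals the total — no adjustment.

Redwood District: $1,511,750 · Lakeview Precinct: $1,141,250 · Ashcroft Township: $1,067,270 · West Borough: $600,540 · Pioneer Zone: $1,674,310 · Garrison Ward: $1,092,070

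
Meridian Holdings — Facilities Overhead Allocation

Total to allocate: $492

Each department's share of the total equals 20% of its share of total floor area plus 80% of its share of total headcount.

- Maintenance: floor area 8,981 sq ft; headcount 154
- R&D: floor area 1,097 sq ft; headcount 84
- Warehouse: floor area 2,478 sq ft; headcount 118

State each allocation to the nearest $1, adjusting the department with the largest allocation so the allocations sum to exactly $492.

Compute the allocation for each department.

Floor area total 12,556; headcount total 356.
Combined weights (20% floor area + 80% headcount): Maintenance 0.4891; R&D 0.2062; Warehouse 0.3046.
Raw shares: Maintenance 240.65; R&D 101.47; Warehouse 149.88.
After rounding ($1): Maintenance $241; R&D $101; Warehouse $150. Sum = $492.
Rounded total matches; no reconciliation needed.

Maintenance: $241 · R&D: $101 · Warehouse: $150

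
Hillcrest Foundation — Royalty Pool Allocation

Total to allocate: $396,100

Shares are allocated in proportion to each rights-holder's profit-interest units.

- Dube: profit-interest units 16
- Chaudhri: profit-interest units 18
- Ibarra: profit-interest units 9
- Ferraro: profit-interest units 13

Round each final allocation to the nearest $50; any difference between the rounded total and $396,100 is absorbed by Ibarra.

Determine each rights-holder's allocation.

Dube: $113,150 · Chaudhri: $127,300 · Ibarra: $63,700 · Ferraro: $91,950

Total profit-interest units = 56.
Unrounded shares: Dube 16/56 × $396,100 = 113,171.43; Chaudhri 18/56 × $396,100 = 127,317.86; Ibarra 9/56 × $396,100 = 63,658.93; Ferraro 13/56 × $396,100 = 91,951.79.
After rounding ($50): Dube $113,150; Chaudhri $127,300; Ibarra $63,650; Ferraro $91,950. Sum = $396,050.
Difference $396,100 − $396,050 = +$50 applied to Ibarra: Ibarra becomes $63,700.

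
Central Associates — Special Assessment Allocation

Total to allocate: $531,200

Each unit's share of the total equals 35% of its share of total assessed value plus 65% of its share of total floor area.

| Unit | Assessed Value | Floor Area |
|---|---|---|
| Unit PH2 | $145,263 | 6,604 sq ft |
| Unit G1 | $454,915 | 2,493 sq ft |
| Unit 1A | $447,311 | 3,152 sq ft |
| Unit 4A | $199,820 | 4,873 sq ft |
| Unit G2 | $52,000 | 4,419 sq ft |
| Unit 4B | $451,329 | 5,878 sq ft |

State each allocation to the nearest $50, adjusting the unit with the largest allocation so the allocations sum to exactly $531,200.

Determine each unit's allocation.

Totals — assessed value 1,750,638, floor area 27,419.
Blended shares (35% assessed value + 65% floor area): Unit PH2 0.1856; Unit G1 0.1500; Unit 1A 0.1642; Unit 4A 0.1555; Unit G2 0.1152; Unit 4B 0.2296.
Raw shares: Unit PH2 98,589.49; Unit G1 79,706.23; Unit 1A 87,197.28; Unit 4A 82,585.50; Unit G2 61,169.73; Unit 4B 121,951.77.
At nearest $50: Unit PH2 $98,600; Unit G1 $79,700; Unit 1A $87,200; Unit 4A $82,600; Unit G2 $61,150; Unit 4B $121,950. Sum = $531,200.
Rounded total matches; no reconciliation needed.

Unit PH2: $98,600 | Unit G1: $79,700 | Unit 1A: $87,200 | Unit 4A: $82,600 | Unit G2: $61,150 | Unit 4B: $121,950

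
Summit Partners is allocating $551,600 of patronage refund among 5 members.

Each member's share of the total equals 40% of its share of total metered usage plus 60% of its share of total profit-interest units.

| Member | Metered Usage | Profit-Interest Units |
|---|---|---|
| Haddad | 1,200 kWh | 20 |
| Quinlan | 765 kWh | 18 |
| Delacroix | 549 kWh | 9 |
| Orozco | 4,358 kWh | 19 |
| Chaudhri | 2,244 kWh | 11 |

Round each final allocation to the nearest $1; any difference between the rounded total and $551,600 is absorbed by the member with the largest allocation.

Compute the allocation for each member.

Haddad: $115,008 | Quinlan: $95,883 | Delacroix: $51,971 | Orozco: $187,145 | Chaudhri: $101,593

Totals — metered usage 9,116, profit-interest units 77.
Combined weights (40% metered usage + 60% profit-interest units): Haddad 0.2085; Quinlan 0.1738; Delacroix 0.0942; Orozco 0.3393; Chaudhri 0.1842.
Unrounded shares: Haddad 115,007.95; Quinlan 95,883.03; Delacroix 51,971.41; Orozco 187,144.73; Chaudhri 101,592.87.
Rounded to nearest $1: Haddad $115,008; Quinlan $95,883; Delacroix $51,971; Orozco $187,145; Chaudhri $101,593. Sum = $551,600.
Rounded total matches; no reconciliation needed.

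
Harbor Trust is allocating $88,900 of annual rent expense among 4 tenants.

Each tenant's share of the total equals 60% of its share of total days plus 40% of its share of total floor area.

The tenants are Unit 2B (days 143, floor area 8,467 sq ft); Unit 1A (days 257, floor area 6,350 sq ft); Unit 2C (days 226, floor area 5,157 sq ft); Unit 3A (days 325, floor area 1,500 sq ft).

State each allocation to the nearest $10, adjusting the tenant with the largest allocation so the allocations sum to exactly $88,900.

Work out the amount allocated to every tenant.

Totals — days 951, floor area 21,474.
Combined weights (60% days + 40% floor area): Unit 2B 0.2479; Unit 1A 0.2804; Unit 2C 0.2386; Unit 3A 0.2330.
Unrounded shares: Unit 2B 22,041.61; Unit 1A 24,930.02; Unit 2C 21,215.73; Unit 3A 20,712.64.
At nearest $10: Unit 2B $22,040; Unit 1A $24,930; Unit 2C $21,220; Unit 3A $20,710. Sum = $88,900.
Rounded total matches; no reconciliation needed.

Unit 2B: $22,040; Unit 1A: $24,930; Unit 2C: $21,220; Unit 3A: $20,710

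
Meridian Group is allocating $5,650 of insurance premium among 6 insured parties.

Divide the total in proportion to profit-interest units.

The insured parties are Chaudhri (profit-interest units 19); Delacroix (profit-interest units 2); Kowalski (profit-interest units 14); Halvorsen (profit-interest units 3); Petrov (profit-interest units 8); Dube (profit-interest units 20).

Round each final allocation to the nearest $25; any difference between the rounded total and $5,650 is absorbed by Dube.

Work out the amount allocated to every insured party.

Profit-interest units total: 66.
Raw shares: Chaudhri 19/66 × $5,650 = 1,626.52; Delacroix 2/66 × $5,650 = 171.21; Kowalski 14/66 × $5,650 = 1,198.48; Halvorsen 3/66 × $5,650 = 256.82; Petrov 8/66 × $5,650 = 684.85; Dube 20/66 × $5,650 = 1,712.12.
At nearest $25: Chaudhri $1,625; Delacroix $175; Kowalski $1,200; Halvorsen $250; Petrov $675; Dube $1,700. Sum = $5,625.
Difference $5,650 − $5,625 = +$25 applied to Dube: Dube becomes $1,725.

Chaudhri: $1,625; Delacroix: $175; Kowalski: $1,200; Halvorsen: $250; Petrov: $675; Dube: $1,725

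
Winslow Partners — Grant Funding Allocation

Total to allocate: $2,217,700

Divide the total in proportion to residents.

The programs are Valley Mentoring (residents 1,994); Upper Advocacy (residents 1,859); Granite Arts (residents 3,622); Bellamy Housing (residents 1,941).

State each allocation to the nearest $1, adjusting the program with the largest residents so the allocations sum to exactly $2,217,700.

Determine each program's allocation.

Valley Mentoring: $469,636 · Upper Advocacy: $437,840 · Granite Arts: $853,071 · Bellamy Housing: $457,153

Residents total: 1,994 + 1,859 + 3,622 + 1,941 = 9,416.
Raw shares: Valley Mentoring 469,636.13; Upper Advocacy 437,840.30; Granite Arts 853,070.24; Bellamy Housing 457,153.32.
At nearest $1: Valley Mentoring $469,636; Upper Advocacy $437,840; Granite Arts $853,070; Bellamy Housing $457,153. Sum = $2,217,699.
Difference $2,217,700 − $2,217,699 = +$1 applied to largest residents (Granite Arts): Granite Arts becomes $853,071.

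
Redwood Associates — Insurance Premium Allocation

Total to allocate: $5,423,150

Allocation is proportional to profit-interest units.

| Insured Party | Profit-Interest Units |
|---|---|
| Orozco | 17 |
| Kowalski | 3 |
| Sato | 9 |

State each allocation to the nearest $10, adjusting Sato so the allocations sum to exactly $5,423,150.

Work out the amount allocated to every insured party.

Orozco: $3,179,090 | Kowalski: $561,020 | Sato: $1,683,040

Sum of profit-interest units: 29.
Unrounded shares: Orozco 17/29 × $5,423,150 = 3,179,087.93; Kowalski 3/29 × $5,423,150 = 561,015.52; Sato 9/29 × $5,423,150 = 1,683,046.55.
At nearest $10: Orozco $3,179,090; Kowalski $561,020; Sato $1,683,050. Sum = $5,423,160.
Difference $5,423,150 − $5,423,160 = −$10 applied to Sato: Sato becomes $1,683,040.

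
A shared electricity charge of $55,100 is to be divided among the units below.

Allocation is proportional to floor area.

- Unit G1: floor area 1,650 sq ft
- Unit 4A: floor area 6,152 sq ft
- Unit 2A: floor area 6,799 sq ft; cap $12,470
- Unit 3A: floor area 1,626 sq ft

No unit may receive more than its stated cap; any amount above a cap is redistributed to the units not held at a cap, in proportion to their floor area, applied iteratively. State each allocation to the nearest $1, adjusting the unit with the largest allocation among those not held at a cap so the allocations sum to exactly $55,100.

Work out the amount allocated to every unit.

Unit G1: $7,461 · Unit 4A: $27,817 · Unit 2A: $12,470 · Unit 3A: $7,352

Floor area total: 16,227.
Proportional shares (ignoring caps): Unit G1 5,602.70; Unit 4A 20,889.58; Unit 2A 23,086.52; Unit 3A 5,521.21.
Cap binds for Unit 2A ($12,470); residual $42,630 reallocated over remaining floor area 9,428.
Redistributed shares: Unit G1 7,460.70 → $7,461; Unit 4A 27,817.11 → $27,817; Unit 3A 7,352.18 → $7,352.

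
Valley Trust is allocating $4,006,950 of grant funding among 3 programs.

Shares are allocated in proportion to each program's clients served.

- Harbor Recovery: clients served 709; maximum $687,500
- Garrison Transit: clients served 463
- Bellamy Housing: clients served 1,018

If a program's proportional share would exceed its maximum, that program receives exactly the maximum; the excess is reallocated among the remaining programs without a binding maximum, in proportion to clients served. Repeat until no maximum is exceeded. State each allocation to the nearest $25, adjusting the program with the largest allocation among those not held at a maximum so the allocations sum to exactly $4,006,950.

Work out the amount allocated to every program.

Combined clients served = 2,190.
Unconstrained shares: Harbor Recovery 1,297,227.19; Garrison Transit 847,131.44; Bellamy Housing 1,862,591.37.
Capped: Harbor Recovery ($687,500); balance $3,319,450 reallocated over remaining clients served 1,481.
Remaining shares: Garrison Transit 1,037,748.38 → $1,037,750; Bellamy Housing 2,281,701.62 → $2,281,700.

Harbor Recovery: $687,500; Garrison Transit: $1,037,750; Bellamy Housing: $2,281,700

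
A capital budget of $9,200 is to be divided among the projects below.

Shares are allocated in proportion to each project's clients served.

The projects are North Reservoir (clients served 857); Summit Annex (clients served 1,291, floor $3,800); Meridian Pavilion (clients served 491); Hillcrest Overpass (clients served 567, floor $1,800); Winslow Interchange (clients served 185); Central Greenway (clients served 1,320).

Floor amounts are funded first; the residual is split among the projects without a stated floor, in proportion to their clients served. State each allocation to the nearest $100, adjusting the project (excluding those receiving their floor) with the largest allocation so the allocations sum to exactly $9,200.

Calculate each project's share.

Guaranteed amounts: Summit Annex $3,800; Hillcrest Overpass $1,800. Balance $3,600.
Balance split over remaining clients served 2,853: North Reservoir 1,081.39 → $1,100; Meridian Pavilion 619.56 → $600; Winslow Interchange 233.44 → $200; Central Greenway 1,665.62 → $1,700.

North Reservoir: $1,100 | Summit Annex: $3,800 | Meridian Pavilion: $600 | Hillcrest Overpass: $1,800 | Winslow Interchange: $200 | Central Greenway: $1,700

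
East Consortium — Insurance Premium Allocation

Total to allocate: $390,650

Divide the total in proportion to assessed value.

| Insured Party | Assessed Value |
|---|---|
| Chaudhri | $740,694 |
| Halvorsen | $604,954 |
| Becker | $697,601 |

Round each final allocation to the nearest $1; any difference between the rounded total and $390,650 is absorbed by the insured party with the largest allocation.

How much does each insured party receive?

Chaudhri: $141,613 · Halvorsen: $115,662 · Becker: $133,375

Sum of assessed value: 2,043,249.
Proportional shares: Chaudhri 740,694/2,043,249 × $390,650 = 141,613.73; Halvorsen 604,954/2,043,249 × $390,650 = 115,661.52; Becker 697,601/2,043,249 × $390,650 = 133,374.75.
At nearest $1: Chaudhri $141,614; Halvorsen $115,662; Becker $133,375. Sum = $390,651.
Difference $390,650 − $390,651 = −$1 applied to largest allocation (Chaudhri): Chaudhri becomes $141,613.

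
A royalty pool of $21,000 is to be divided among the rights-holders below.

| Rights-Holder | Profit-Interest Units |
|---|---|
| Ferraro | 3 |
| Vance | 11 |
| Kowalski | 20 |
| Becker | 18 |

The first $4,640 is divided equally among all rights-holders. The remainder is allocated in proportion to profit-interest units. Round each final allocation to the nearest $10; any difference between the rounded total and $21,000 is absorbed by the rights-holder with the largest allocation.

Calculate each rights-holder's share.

Ferraro: $2,100 | Vance: $4,620 | Kowalski: $7,460 | Becker: $6,820

$4,640 shared equally gives $1,160 per rights-holder.
Remainder $16,360 by profit-interest units (total 52): Ferraro 943.85 → $940; Vance 3,460.77 → $3,460; Kowalski 6,292.31 → $6,290; Becker 5,663.08 → $5,660.
Rounding difference +$10 on remainder applied to Kowalski.
Totals: Ferraro $1,160 + $940 = $2,100; Vance $1,160 + $3,460 = $4,620; Kowalski $1,160 + $6,300 = $7,460; Becker $1,160 + $5,660 = $6,820.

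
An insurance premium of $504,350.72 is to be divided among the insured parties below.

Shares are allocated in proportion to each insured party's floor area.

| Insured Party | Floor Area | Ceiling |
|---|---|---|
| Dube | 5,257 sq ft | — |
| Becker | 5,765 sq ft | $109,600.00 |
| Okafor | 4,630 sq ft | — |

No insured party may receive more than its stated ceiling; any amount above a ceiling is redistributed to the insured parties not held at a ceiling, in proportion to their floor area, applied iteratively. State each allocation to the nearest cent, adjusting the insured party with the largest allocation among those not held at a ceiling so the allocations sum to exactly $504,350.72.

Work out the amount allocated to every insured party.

Sum of floor area: 15,652.
Proportional shares (ignoring caps): Dube 169,395.0764; Becker 185,764.2410; Okafor 149,191.4026.
Held at cap: Becker ($109,600.00); remaining pool $394,750.72 reallocated over remaining floor area 9,887.
Redistributed shares: Dube 209,892.2358 → $209,892.24; Okafor 184,858.4842 → $184,858.48.

Dube: $209,892.24 · Becker: $109,600.00 · Okafor: $184,858.48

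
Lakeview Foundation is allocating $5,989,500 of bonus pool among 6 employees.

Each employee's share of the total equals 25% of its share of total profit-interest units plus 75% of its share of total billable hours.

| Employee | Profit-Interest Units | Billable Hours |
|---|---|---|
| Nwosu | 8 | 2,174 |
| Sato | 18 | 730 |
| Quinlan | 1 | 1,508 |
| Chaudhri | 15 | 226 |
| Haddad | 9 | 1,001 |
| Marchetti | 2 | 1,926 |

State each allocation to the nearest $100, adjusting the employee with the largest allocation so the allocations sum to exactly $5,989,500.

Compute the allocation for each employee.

Totals — profit-interest units 53, billable hours 7,565.
Blended shares (25% profit-interest units + 75% billable hours): Nwosu 0.2533; Sato 0.1573; Quinlan 0.1542; Chaudhri 0.0932; Haddad 0.1417; Marchetti 0.2004.
Proportional shares: Nwosu 1,516,948.11; Sato 942,019.15; Quinlan 923,708.34; Chaudhri 557,985.01; Haddad 848,668.73; Marchetti 1,200,170.65.
Rounded to nearest $100: Nwosu $1,516,900; Sato $942,000; Quinlan $923,700; Chaudhri $558,000; Haddad $848,700; Marchetti $1,200,200. Sum = $5,989,500.
Sum already equals the total — no adjustment.

Nwosu: $1,516,900; Sato: $942,000; Quinlan: $923,700; Chaudhri: $558,000; Haddad: $848,700; Marchetti: $1,200,200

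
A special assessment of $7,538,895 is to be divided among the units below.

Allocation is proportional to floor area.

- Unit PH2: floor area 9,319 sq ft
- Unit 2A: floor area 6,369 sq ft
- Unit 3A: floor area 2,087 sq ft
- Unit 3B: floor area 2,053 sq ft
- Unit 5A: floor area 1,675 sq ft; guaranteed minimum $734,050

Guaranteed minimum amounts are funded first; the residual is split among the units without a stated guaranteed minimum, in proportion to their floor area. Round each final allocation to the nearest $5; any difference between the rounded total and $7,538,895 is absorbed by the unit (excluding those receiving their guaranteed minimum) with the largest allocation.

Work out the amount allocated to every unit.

Minimums first: Unit 5A $734,050. Balance $6,804,845.
Balance split over remaining floor area 19,828: Unit PH2 3,198,222.24 → $3,198,220; Unit 2A 2,185,800.78 → $2,185,800; Unit 3A 716,245.29 → $716,245; Unit 3B 704,576.70 → $704,575.
Rounding difference +$5 applied to Unit PH2 → $3,198,225.

Unit PH2: $3,198,225 · Unit 2A: $2,185,800 · Unit 3A: $716,245 · Unit 3B: $704,575 · Unit 5A: $734,050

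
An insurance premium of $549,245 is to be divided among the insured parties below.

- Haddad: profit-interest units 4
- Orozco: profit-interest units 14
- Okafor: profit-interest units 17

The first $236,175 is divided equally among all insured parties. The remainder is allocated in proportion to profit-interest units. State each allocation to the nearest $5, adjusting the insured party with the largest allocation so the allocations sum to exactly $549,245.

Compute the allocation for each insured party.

$236,175 shared equally gives $78,725 per insured party.
Remainder $313,070 by profit-interest units (total 35): Haddad 35,779.43 → $35,780; Orozco 125,228.00 → $125,230; Okafor 152,062.57 → $152,065.
Rounding difference −$5 on remainder applied to Okafor.
Totals: Haddad $78,725 + $35,780 = $114,505; Orozco $78,725 + $125,230 = $203,955; Okafor $78,725 + $152,060 = $230,785.

Haddad: $114,505; Orozco: $203,955; Okafor: $230,785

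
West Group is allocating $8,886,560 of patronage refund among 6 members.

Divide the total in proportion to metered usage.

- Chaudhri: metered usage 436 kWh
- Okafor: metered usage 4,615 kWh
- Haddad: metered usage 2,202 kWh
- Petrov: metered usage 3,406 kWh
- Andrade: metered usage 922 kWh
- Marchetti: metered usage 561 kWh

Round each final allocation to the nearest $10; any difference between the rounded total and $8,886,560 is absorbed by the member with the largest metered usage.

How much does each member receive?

Chaudhri: $319,100 | Okafor: $3,377,660 | Haddad: $1,611,610 | Petrov: $2,492,800 | Andrade: $674,800 | Marchetti: $410,590

Total metered usage = 436 + 4,615 + 2,202 + 3,406 + 922 + 561 = 12,142.
Pro-rata amounts: Chaudhri 319,102.30; Okafor 3,377,653.96; Haddad 1,611,613.01; Petrov 2,492,803.77; Andrade 674,798.91; Marchetti 410,588.05.
At nearest $10: Chaudhri $319,100; Okafor $3,377,650; Haddad $1,611,610; Petrov $2,492,800; Andrade $674,800; Marchetti $410,590. Sum = $8,886,550.
Difference $8,886,560 − $8,886,550 = +$10 applied to largest metered usage (Okafor): Okafor becomes $3,377,660.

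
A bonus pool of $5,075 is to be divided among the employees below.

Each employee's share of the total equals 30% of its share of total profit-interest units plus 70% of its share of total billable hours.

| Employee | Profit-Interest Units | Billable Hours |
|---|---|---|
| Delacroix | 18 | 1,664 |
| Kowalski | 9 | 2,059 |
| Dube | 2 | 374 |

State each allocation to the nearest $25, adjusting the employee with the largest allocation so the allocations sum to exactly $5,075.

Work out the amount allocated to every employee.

Delacroix: $2,400 | Kowalski: $2,250 | Dube: $425

Totals — profit-interest units 29, billable hours 4,097.
Blended shares (30% profit-interest units + 70% billable hours): Delacroix 0.4705; Kowalski 0.4449; Dube 0.0846.
Proportional shares: Delacroix 2,387.85; Kowalski 2,257.85; Dube 429.29.
After rounding ($25): Delacroix $2,400; Kowalski $2,250; Dube $425. Sum = $5,075.
No rounding difference to absorb.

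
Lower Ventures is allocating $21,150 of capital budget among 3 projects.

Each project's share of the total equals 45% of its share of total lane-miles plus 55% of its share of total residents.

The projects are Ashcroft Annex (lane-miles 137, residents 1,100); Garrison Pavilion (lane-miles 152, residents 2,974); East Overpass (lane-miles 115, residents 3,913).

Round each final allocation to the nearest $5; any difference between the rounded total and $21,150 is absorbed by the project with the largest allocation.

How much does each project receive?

Ashcroft Annex: $4,830 | Garrison Pavilion: $7,910 | East Overpass: $8,410

Lane-miles total 404; residents total 7,987.
Composite weights (45% lane-miles + 55% residents): Ashcroft Annex 0.2283; Garrison Pavilion 0.3741; East Overpass 0.3976.
Proportional shares: Ashcroft Annex 4,829.54; Garrison Pavilion 7,912.26; East Overpass 8,408.20.
After rounding ($5): Ashcroft Annex $4,830; Garrison Pavilion $7,910; East Overpass $8,410. Sum = $21,150.
Rounded total matches; no reconciliation needed.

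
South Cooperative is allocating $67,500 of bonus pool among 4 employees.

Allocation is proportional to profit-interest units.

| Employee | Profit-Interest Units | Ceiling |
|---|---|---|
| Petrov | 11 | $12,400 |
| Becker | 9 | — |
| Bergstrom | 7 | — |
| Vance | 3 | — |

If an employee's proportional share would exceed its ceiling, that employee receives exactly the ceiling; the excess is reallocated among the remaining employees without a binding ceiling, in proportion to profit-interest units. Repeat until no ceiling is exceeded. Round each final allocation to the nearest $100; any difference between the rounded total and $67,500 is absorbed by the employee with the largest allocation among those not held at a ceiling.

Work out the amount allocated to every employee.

Petrov: $12,400; Becker: $26,100; Bergstrom: $20,300; Vance: $8,700

Sum of profit-interest units: 30.
Unconstrained shares: Petrov 24,750.00; Becker 20,250.00; Bergstrom 15,750.00; Vance 6,750.00.
Held at cap: Petrov ($12,400); residual $55,100 reallocated over remaining profit-interest units 19.
Shares after redistribution: Becker 26,100.00 → $26,100; Bergstrom 20,300.00 → $20,300; Vance 8,700.00 → $8,700.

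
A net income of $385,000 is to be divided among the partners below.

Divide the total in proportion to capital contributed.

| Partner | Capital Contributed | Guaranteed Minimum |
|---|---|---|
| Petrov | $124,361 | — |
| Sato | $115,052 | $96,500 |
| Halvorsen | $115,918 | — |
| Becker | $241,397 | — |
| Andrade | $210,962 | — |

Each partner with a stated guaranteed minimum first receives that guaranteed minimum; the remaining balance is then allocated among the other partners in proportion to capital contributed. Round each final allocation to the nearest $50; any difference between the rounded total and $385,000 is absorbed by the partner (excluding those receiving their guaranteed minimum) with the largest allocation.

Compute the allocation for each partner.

Minimums first: Sato $96,500. Balance $288,500.
Balance split over remaining capital contributed 692,638: Petrov 51,799.28 → $51,800; Halvorsen 48,282.57 → $48,300; Becker 100,547.52 → $100,550; Andrade 87,870.63 → $87,850.

Petrov: $51,800 | Sato: $96,500 | Halvorsen: $48,300 | Becker: $100,550 | Andrade: $87,850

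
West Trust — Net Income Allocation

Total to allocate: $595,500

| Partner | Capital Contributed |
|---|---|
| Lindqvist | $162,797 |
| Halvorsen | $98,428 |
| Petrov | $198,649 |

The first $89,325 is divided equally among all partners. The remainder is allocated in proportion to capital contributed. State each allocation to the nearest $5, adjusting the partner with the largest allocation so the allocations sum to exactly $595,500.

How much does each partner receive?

Lindqvist: $208,965 | Halvorsen: $138,115 | Petrov: $248,420

Equal tier: $89,325 ÷ 3 = $29,775 apiece.
Remainder $506,175 by capital contributed (total 459,874): Lindqvist 179,187.72 → $179,190; Halvorsen 108,337.92 → $108,340; Petrov 218,649.36 → $218,650.
Rounding difference −$5 on remainder applied to Petrov.
Totals: Lindqvist $29,775 + $179,190 = $208,965; Halvorsen $29,775 + $108,340 = $138,115; Petrov $29,775 + $218,645 = $248,420.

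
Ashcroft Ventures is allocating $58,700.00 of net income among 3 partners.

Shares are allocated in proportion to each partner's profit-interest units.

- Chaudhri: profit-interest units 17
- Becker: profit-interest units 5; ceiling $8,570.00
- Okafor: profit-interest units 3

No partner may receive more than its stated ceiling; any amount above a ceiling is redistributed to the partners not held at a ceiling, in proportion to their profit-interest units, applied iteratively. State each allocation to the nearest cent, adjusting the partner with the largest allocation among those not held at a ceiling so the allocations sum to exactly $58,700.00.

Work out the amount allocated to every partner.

Chaudhri: $42,610.50 | Becker: $8,570.00 | Okafor: $7,519.50

Total profit-interest units = 25.
Unconstrained shares: Chaudhri 39,916.0000; Becker 11,740.0000; Okafor 7,044.0000.
Held at cap: Becker ($8,570.00); balance $50,130.00 reallocated over remaining profit-interest units 20.
Shares after redistribution: Chaudhri 42,610.5000 → $42,610.50; Okafor 7,519.5000 → $7,519.50.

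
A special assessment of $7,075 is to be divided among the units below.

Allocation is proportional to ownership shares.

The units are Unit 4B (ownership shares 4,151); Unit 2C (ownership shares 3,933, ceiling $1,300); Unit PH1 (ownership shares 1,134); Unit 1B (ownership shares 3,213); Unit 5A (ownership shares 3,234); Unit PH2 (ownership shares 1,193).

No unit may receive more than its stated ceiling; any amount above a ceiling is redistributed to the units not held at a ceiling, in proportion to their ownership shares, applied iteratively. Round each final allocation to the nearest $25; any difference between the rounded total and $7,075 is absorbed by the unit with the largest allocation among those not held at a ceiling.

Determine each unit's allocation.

Sum of ownership shares: 16,858.
Proportional shares (ignoring caps): Unit 4B 1,742.10; Unit 2C 1,650.61; Unit PH1 475.92; Unit 1B 1,348.44; Unit 5A 1,357.25; Unit PH2 500.68.
Held at cap: Unit 2C ($1,300); remaining pool $5,775 reallocated over remaining ownership shares 12,925.
Shares after redistribution: Unit 4B 1,854.70 → $1,850; Unit PH1 506.68 → $500; Unit 1B 1,435.60 → $1,425; Unit 5A 1,444.98 → $1,450; Unit PH2 533.04 → $525.
Rounding difference +$25 applied to Unit 4B → $1,875.

Unit 4B: $1,875 | Unit 2C: $1,300 | Unit PH1: $500 | Unit 1B: $1,425 | Unit 5A: $1,450 | Unit PH2: $525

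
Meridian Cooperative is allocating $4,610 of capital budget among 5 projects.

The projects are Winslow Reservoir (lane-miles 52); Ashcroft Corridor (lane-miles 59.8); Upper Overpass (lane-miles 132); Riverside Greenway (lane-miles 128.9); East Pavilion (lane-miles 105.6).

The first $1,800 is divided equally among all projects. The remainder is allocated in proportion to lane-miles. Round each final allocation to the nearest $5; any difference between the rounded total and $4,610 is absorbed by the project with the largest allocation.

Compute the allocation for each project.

Winslow Reservoir: $665 · Ashcroft Corridor: $710 · Upper Overpass: $1,140 · Riverside Greenway: $1,115 · East Pavilion: $980

First tranche $1,800 split equally: $360 each.
Remainder $2,810 by lane-miles (total 478.3): Winslow Reservoir 305.50 → $305; Ashcroft Corridor 351.32 → $350; Upper Overpass 775.50 → $775; Riverside Greenway 757.28 → $755; East Pavilion 620.40 → $620.
Rounding difference +$5 on remainder applied to Upper Overpass.
Totals: Winslow Reservoir $360 + $305 = $665; Ashcroft Corridor $360 + $350 = $710; Upper Overpass $360 + $780 = $1,140; Riverside Greenway $360 + $755 = $1,115; East Pavilion $360 + $620 = $980.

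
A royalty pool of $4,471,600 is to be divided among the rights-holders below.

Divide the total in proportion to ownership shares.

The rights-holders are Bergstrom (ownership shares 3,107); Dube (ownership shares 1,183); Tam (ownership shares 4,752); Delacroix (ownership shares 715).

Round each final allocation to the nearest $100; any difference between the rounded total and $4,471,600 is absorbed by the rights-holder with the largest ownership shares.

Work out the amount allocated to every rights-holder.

Sum of ownership shares: 3,107 + 1,183 + 4,752 + 715 = 9,757.
Proportional shares: Bergstrom 1,423,927.56; Dube 542,164.89; Tam 2,177,825.48; Delacroix 327,682.07.
At nearest $100: Bergstrom $1,423,900; Dube $542,200; Tam $2,177,800; Delacroix $327,700. Sum = $4,471,600.
Rounded total matches; no reconciliation needed.

Bergstrom: $1,423,900 · Dube: $542,200 · Tam: $2,177,800 · Delacroix: $327,700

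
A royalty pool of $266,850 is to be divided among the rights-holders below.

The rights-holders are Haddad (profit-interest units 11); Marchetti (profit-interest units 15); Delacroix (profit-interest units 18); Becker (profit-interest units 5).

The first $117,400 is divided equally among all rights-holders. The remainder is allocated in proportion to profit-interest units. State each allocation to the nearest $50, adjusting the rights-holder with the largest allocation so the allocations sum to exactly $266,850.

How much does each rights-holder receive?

First tranche $117,400 split equally: $29,350 each.
Remainder $149,450 by profit-interest units (total 49): Haddad 33,550.00 → $33,550; Marchetti 45,750.00 → $45,750; Delacroix 54,900.00 → $54,900; Becker 15,250.00 → $15,250.
Totals: Haddad $29,350 + $33,550 = $62,900; Marchetti $29,350 + $45,750 = $75,100; Delacroix $29,350 + $54,900 = $84,250; Becker $29,350 + $15,250 = $44,600.

Haddad: $62,900; Marchetti: $75,100; Delacroix: $84,250; Becker: $44,600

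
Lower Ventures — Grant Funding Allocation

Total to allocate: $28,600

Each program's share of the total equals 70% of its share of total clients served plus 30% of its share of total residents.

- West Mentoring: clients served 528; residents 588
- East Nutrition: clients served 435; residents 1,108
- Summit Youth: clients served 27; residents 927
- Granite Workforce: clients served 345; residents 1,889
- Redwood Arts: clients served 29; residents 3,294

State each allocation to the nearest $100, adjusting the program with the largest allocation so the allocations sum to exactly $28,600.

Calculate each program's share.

West Mentoring: $8,500; East Nutrition: $7,600; Summit Youth: $1,400; Granite Workforce: $7,100; Redwood Arts: $4,000

Totals — clients served 1,364, residents 7,806.
Composite weights (70% clients served + 30% residents): West Mentoring 0.2936; East Nutrition 0.2658; Summit Youth 0.0495; Granite Workforce 0.2497; Redwood Arts 0.1415.
Raw shares: West Mentoring 8,395.98; East Nutrition 7,602.54; Summit Youth 1,415.21; Granite Workforce 7,140.01; Redwood Arts 4,046.26.
After rounding ($100): West Mentoring $8,400; East Nutrition $7,600; Summit Youth $1,400; Granite Workforce $7,100; Redwood Arts $4,000. Sum = $28,500.
Difference $28,600 − $28,500 = +$100 applied to largest allocation (West Mentoring): West Mentoring becomes $8,500.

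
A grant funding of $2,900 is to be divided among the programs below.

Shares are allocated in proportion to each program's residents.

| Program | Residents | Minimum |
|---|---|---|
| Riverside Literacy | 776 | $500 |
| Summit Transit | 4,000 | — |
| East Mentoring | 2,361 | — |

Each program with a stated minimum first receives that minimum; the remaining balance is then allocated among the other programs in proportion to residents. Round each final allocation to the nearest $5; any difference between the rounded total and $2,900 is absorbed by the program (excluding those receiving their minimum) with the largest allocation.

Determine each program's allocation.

Riverside Literacy: $500 | Summit Transit: $1,510 | East Mentoring: $890

Minimums first: Riverside Literacy $500. Balance $2,400.
Balance split over remaining residents 6,361: Summit Transit 1,509.20 → $1,510; East Mentoring 890.80 → $890.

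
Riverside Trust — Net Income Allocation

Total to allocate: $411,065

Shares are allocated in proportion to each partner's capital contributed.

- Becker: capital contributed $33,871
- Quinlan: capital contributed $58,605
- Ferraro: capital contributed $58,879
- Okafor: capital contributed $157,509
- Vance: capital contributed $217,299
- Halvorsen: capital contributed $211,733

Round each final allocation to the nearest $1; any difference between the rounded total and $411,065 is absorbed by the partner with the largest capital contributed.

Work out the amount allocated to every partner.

Sum of capital contributed: 33,871 + 58,605 + 58,879 + 157,509 + 217,299 + 211,733 = 737,896.
Raw shares: Becker 18,868.76; Quinlan 32,647.51; Ferraro 32,800.15; Okafor 87,744.66; Vance 121,052.31; Halvorsen 117,951.62.
At nearest $1: Becker $18,869; Quinlan $32,648; Ferraro $32,800; Okafor $87,745; Vance $121,052; Halvorsen $117,952. Sum = $411,066.
Difference $411,065 − $411,066 = −$1 applied to largest capital contributed (Vance): Vance becomes $121,051.

Becker: $18,869; Quinlan: $32,648; Ferraro: $32,800; Okafor: $87,745; Vance: $121,051; Halvorsen: $117,952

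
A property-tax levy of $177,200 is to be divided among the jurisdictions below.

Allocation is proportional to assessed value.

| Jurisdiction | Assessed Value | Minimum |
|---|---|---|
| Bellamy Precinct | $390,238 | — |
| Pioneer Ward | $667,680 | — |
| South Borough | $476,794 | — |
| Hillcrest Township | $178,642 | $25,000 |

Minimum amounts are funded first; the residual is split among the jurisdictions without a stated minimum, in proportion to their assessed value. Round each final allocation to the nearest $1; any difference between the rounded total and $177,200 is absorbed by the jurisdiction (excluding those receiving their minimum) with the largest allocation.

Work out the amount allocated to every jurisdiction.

Fund the minimums — Hillcrest Township $25,000. Residual $152,200.
Residual split over remaining assessed value 1,534,712: Bellamy Precinct 38,700.57 → $38,701; Pioneer Ward 66,214.96 → $66,215; South Borough 47,284.47 → $47,284.

Bellamy Precinct: $38,701; Pioneer Ward: $66,215; South Borough: $47,284; Hillcrest Township: $25,000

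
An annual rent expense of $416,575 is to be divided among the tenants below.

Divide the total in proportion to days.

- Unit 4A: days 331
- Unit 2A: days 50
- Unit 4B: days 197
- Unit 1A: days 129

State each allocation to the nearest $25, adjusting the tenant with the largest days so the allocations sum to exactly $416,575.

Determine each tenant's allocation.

Total days = 707.
Raw shares: Unit 4A 331/707 × $416,575 = 195,030.16; Unit 2A 50/707 × $416,575 = 29,460.75; Unit 4B 197/707 × $416,575 = 116,075.35; Unit 1A 129/707 × $416,575 = 76,008.73.
At nearest $25: Unit 4A $195,025; Unit 2A $29,450; Unit 4B $116,075; Unit 1A $76,000. Sum = $416,550.
Difference $416,575 − $416,550 = +$25 applied to largest days (Unit 4A): Unit 4A becomes $195,050.

Unit 4A: $195,050 | Unit 2A: $29,450 | Unit 4B: $116,075 | Unit 1A: $76,000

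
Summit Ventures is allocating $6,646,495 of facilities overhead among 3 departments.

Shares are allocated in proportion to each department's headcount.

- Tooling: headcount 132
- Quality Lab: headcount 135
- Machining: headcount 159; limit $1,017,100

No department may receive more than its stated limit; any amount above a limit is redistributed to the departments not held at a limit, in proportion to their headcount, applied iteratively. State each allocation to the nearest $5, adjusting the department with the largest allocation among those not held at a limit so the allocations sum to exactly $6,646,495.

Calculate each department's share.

Combined headcount = 426.
Pro-rata shares before constraints: Tooling 2,059,477.32; Quality Lab 2,106,283.63; Machining 2,480,734.05.
Held at cap: Machining ($1,017,100); remaining pool $5,629,395 reallocated over remaining headcount 267.
Redistributed shares: Tooling 2,783,071.69 → $2,783,070; Quality Lab 2,846,323.31 → $2,846,325.

Tooling: $2,783,070; Quality Lab: $2,846,325; Machining: $1,017,100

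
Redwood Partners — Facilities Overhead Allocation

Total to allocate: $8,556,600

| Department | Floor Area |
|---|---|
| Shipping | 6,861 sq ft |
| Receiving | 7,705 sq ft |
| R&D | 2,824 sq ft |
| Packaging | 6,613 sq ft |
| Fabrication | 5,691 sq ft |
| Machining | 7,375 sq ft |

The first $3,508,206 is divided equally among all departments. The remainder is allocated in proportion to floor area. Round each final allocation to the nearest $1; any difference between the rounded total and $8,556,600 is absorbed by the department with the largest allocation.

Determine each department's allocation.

Shipping: $1,519,094; Receiving: $1,634,038; R&D: $969,299; Packaging: $1,485,320; Fabrication: $1,359,753; Machining: $1,589,096

Equal tier: $3,508,206 ÷ 6 = $584,701 apiece.
Remainder $5,048,394 by floor area (total 37,069): Shipping 934,393.46 → $934,393; Receiving 1,049,337.07 → $1,049,337; R&D 384,598.04 → $384,598; Packaging 900,618.56 → $900,619; Fabrication 775,052.21 → $775,052; Machining 1,004,394.66 → $1,004,395.
Totals: Shipping $584,701 + $934,393 = $1,519,094; Receiving $584,701 + $1,049,337 = $1,634,038; R&D $584,701 + $384,598 = $969,299; Packaging $584,701 + $900,619 = $1,485,320; Fabrication $584,701 + $775,052 = $1,359,753; Machining $584,701 + $1,004,395 = $1,589,096.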